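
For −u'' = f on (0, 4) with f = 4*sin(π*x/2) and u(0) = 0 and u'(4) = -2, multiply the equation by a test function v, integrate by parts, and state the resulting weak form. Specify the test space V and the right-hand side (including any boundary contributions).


V = {v ∈ H^1(0, 4) : v(0) = 0} (test functions vanish at x = 0 where u is specified); weak form: ∫_0^4 u'v' dx = ∫_0^4 (4*sin(π*x/2)) v dx − 2·v(4) for all v ∈ V.

Multiply both sides by a test function v and integrate from 0 to 4:
  ∫_0^4 −u''(x) v(x) dx = ∫_0^4 f(x) v(x) dx.
Integrate the LHS by parts once:
  ∫_0^4 −u'' v dx = −[u'(x) v(x)]_0^4 + ∫_0^4 u'(x) v'(x) dx.
Thus ∫_0^4 u'(x) v'(x) dx = ∫_0^4 f(x) v(x) dx + [u'(x) v(x)]_0^4.
Choose V so that boundary terms are either known or forced to vanish.
Mixed BC: u(0) = 0 (Dirichlet) and u'(4) = -2 (Neumann). Define V = {v ∈ H^1(0, 4) : v(0) = 0}. Then [u' v]_0^4 = u'(4)·v(4) − u'(0)·0 = − 2·v(4).
Weak formulation: find u (satisfying any essential BC) such that ∫_0^4 u'(x) v'(x) dx = ∫_0^4 f v dx − 2·v(4) for all v ∈ V (Dirichlet at 0 absorbed into V; Neumann datum at x = 4 contributes the boundary term).
Substituting f(x) = 4*sin(π*x/2), the right-hand side is ∫_0^4 (4*sin(π*x/2)) v dx − 2·v(4).


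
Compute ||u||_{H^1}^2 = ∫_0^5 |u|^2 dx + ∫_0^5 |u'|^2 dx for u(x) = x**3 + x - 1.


||u||_{H^1}^2 = 755995/42

The H^1 norm (squared) on an interval (0, L) is
  ||u||_{H^1}^2 = ∫_0^L u(x)^2 dx + ∫_0^L u'(x)^2 dx.
Compute u'(x) = 3*x**2 + 1.
Then u(x)^2 = x**6 + 2*x**4 - 2*x**3 + x**2 - 2*x + 1 and u'(x)^2 = 9*x**4 + 6*x**2 + 1.
Integrate each monomial from 0 to 5 using ∫_0^5 c·x^n dx = c·5^(n+1)/(n+1):
  ∫_0^5 u(x)^2 dx = ∫_0^5 (x^6 + 2*x^4 - 2*x^3 + x^2 - 2*x + 1) dx. Term by term:
    ∫_0^5 x^6 dx = 78125/7;  ∫_0^5 2*x^4 dx = 1250;  ∫_0^5 -2*x^3 dx = -625/2;
    ∫_0^5 x^2 dx = 125/3;  ∫_0^5 -2*x dx = -25;  ∫_0^5 1 dx = 5.
  Sum: 78125/7 + 1250 − 625/2 + 125/3 − 25 + 5 = 509035/42.
  ∫_0^5 u'(x)^2 dx = ∫_0^5 (9*x^4 + 6*x^2 + 1) dx. Term by term:
    ∫_0^5 9*x^4 dx = 5625;  ∫_0^5 6*x^2 dx = 250;  ∫_0^5 1 dx = 5.
  Sum: 5625 + 250 + 5 = 5880.
Adding: ||u||_{H^1}^2 = 509035/42 + 5880 = 755995/42.


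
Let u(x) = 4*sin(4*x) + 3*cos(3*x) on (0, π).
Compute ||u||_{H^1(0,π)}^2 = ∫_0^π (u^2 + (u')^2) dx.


||u||_{H^1(0,π)}^2 = 1920/7 + 181*π

u'(x) = -9*sin(3*x) + 16*cos(4*x).
Expand u² and (u')² and integrate term by term on (0, π), using: for integers n ≥ 1, ∫_0^π sin²(nx) dx = ∫_0^π cos²(nx) dx = π/2; for n ≠ n', ∫_0^π sin(nx)sin(n'x) dx = ∫_0^π cos(nx)cos(n'x) dx = 0; and by product-to-sum, ∫_0^π sin(nx)cos(n'x) dx = ½∫_0^π [sin((n+n')x) + sin((n−n')x)] dx, which is 0 when n+n' is even and 2n/(n²−n'²) when n+n' is odd (it need not vanish on (0, π)).
  u² squared terms: (3)²·∫cos(3x)² dx = 9·π/2 = 9*π/2;  (4)²·∫sin(4x)² dx = 16·π/2 = 8*π.
  u² cross terms: 2·(3)·(4)·∫cos(3x)·sin(4x) dx = 24·(8/7) = 192/7.
  So ∫_0^π u² dx = 9*π/2 + 8*π + 192/7 = 192/7 + 25*π/2.
  (u')² squared terms: (-9)²·∫sin(3x)² dx = 81·π/2 = 81*π/2;  (16)²·∫cos(4x)² dx = 256·π/2 = 128*π.
  (u')² cross terms: 2·(-9)·(16)·∫sin(3x)·cos(4x) dx = -288·(-6/7) = 1728/7.
  So ∫_0^π (u')² dx = 81*π/2 + 128*π + 1728/7 = 1728/7 + 337*π/2.
||u||_{H^1}^2 = (192/7 + 25*π/2) + (1728/7 + 337*π/2) = 1920/7 + 181*π.


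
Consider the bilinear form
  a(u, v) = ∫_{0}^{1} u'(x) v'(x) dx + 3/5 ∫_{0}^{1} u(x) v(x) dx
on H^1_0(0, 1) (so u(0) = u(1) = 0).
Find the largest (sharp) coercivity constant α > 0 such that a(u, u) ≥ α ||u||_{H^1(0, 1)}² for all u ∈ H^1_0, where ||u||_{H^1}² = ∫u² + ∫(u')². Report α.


α = (3/5 + π^2)/(1 + π^2)

Coercivity of a(·,·) on H^1_0(0, 1) means a(u, u) ≥ α ||u||_{H^1}² for every u ∈ H^1_0.
The interval has length L = 1, and Poincaré/coercivity depend only on L. Here a(u, u) = ∫(u')² + (3/5)·∫u².
Here 0 < c = 3/5 < 1. The condition a(u,u) ≥ α||u||_{H^1}² reads (1−α)∫(u')² ≥ (α−c)∫u². Any admissible α is ≤ 1 (rapidly oscillating u have ∫u²/∫(u')² → 0), and α = 1 would force 0 ≥ (1−c)∫u², impossible since c < 1; so 1−α > 0. By the sharp Poincaré inequality on H^1_0 of an interval of length L, ∫(u')² ≥ (π/L)²∫u² with equality for the first sine mode sin(π(x−x₀)/L) (x₀ the left endpoint), so the inequality holds for all u iff (1−α)(π/L)² ≥ α − c, i.e. α ≤ ((π/L)² + c)/((π/L)² + 1) = (1 + c(L/π)²)/(1 + (L/π)²). With (π/L)² = π^2 and c = 3/5, the largest admissible constant is α = ((π/L)² + c)/((π/L)² + 1).
Simplifying, α = (3/5 + π^2)/(1 + π^2).


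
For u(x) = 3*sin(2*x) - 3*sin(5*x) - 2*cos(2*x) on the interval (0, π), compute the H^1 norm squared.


||u||_{H^1(0,π)}^2 = 200/7 + 299*π/2

u'(x) = 4*sin(2*x) + 6*cos(2*x) - 15*cos(5*x).
Expand u² and (u')² and integrate term by term on (0, π), using: for integers n ≥ 1, ∫_0^π sin²(nx) dx = ∫_0^π cos²(nx) dx = π/2; for n ≠ n', ∫_0^π sin(nx)sin(n'x) dx = ∫_0^π cos(nx)cos(n'x) dx = 0; and by product-to-sum, ∫_0^π sin(nx)cos(n'x) dx = ½∫_0^π [sin((n+n')x) + sin((n−n')x)] dx, which is 0 when n+n' is even and 2n/(n²−n'²) when n+n' is odd (it need not vanish on (0, π)).
  u² squared terms: (-3)²·∫sin(5x)² dx = 9·π/2 = 9*π/2;  (-2)²·∫cos(2x)² dx = 4·π/2 = 2*π;  (3)²·∫sin(2x)² dx = 9·π/2 = 9*π/2.
  u² cross terms: 2·(-3)·(-2)·∫sin(5x)·cos(2x) dx = 12·(10/21) = 40/7;  2·(-3)·(3)·∫sin(5x)·sin(2x) dx = -18·(0) = 0;  2·(-2)·(3)·∫cos(2x)·sin(2x) dx = -12·(0) = 0.
  So ∫_0^π u² dx = 9*π/2 + 2*π + 9*π/2 + 40/7 + 0 + 0 = 40/7 + 11*π.
  (u')² squared terms: (-15)²·∫cos(5x)² dx = 225·π/2 = 225*π/2;  (4)²·∫sin(2x)² dx = 16·π/2 = 8*π;  (6)²·∫cos(2x)² dx = 36·π/2 = 18*π.
  (u')² cross terms: 2·(-15)·(4)·∫cos(5x)·sin(2x) dx = -120·(-4/21) = 160/7;  2·(-15)·(6)·∫cos(5x)·cos(2x) dx = -180·(0) = 0;  2·(4)·(6)·∫sin(2x)·cos(2x) dx = 48·(0) = 0.
  So ∫_0^π (u')² dx = 225*π/2 + 8*π + 18*π + 160/7 + 0 + 0 = 160/7 + 277*π/2.
||u||_{H^1}^2 = (40/7 + 11*π) + (160/7 + 277*π/2) = 200/7 + 299*π/2.


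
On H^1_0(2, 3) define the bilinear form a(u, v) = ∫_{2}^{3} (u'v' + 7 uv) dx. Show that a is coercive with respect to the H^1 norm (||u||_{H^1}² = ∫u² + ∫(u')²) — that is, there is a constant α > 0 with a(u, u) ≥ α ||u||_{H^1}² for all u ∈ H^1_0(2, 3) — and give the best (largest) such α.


α = 1

Coercivity of a(·,·) on H^1_0(2, 3) means a(u, u) ≥ α ||u||_{H^1}² for every u ∈ H^1_0.
The interval has length L = 1, and Poincaré/coercivity depend only on L. Here a(u, u) = ∫(u')² + (7)·∫u².
Here c = 7 ≥ 1, so a(u,u) = ∫(u')² + c∫u² ≥ ∫(u')² + ∫u² = ||u||_{H^1}², i.e. α = 1 works. No larger α is possible: a(u,u) ≥ α||u||_{H^1}² means (1−α)∫(u')² ≥ (α−c)∫u², and for the modes u_n = sin(nπ(x−x₀)/L) (x₀ the left endpoint) one has ∫u_n²/∫(u_n')² = (L/(nπ))² → 0, so a(u_n,u_n)/||u_n||_{H^1}² → 1. Hence the optimal constant is α = 1.
Therefore α = 1.


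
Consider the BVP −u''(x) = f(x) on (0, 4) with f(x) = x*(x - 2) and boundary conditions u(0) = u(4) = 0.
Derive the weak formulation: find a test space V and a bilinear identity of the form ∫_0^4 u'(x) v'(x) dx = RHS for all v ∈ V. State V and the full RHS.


V = H^1_0(0, 4) (so v(0) = v(4) = 0); weak form: ∫_0^4 u'v' dx = ∫_0^4 (x*(x - 2)) v dx for all v ∈ V.

Multiply both sides by a test function v and integrate from 0 to 4:
  ∫_0^4 −u''(x) v(x) dx = ∫_0^4 f(x) v(x) dx.
Integrate the LHS by parts once:
  ∫_0^4 −u'' v dx = −[u'(x) v(x)]_0^4 + ∫_0^4 u'(x) v'(x) dx.
Thus ∫_0^4 u'(x) v'(x) dx = ∫_0^4 f(x) v(x) dx + [u'(x) v(x)]_0^4.
Choose V so that boundary terms are either known or forced to vanish.
u is Dirichlet: u(0) = u(4) = 0. Let V = H^1_0(0, 4); then v(0) = v(4) = 0, and [u' v]_0^4 = 0.
Weak formulation: find u (satisfying any essential BC) such that ∫_0^4 u'(x) v'(x) dx = ∫_0^4 f v dx for all v ∈ V.
Substituting f(x) = x*(x - 2), the right-hand side is ∫_0^4 (x*(x - 2)) v dx.


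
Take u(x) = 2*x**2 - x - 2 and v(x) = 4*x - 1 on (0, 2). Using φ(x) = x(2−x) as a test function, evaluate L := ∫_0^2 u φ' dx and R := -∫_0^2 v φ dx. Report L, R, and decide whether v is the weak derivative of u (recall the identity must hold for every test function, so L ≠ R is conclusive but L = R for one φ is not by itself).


LHS = -4, RHS = -4. Yes, v = u' weakly.

u(x) = 2*x**2 - x - 2, classical derivative u'(x) = 4*x - 1.
φ(x) = x(2−x), so φ'(x) = 2 - 2*x.
Note φ(0) = φ(2) = 0, so the boundary term u·φ vanishes.
LHS = ∫_0^2 u(x) φ'(x) dx = ∫_0^2 (-4*x^3 + 6*x^2 + 2*x - 4) dx. Term by term:
  ∫_0^2 -4*x^3 dx = -16;  ∫_0^2 6*x^2 dx = 16;  ∫_0^2 2*x dx = 4;
  ∫_0^2 -4 dx = -8.
Sum: -16 + 16 + 4 − 8 = -4.
So LHS = -4.
∫_0^2 v(x) φ(x) dx = ∫_0^2 (-4*x^3 + 9*x^2 - 2*x) dx. Term by term:
  ∫_0^2 -4*x^3 dx = -16;  ∫_0^2 9*x^2 dx = 24;  ∫_0^2 -2*x dx = -4.
Sum: -16 + 24 − 4 = 4.
So RHS = -∫_0^2 v(x) φ(x) dx = -4.
LHS = RHS, so the identity holds for this test φ.
Moreover u is smooth here and v(x) = u'(x) = 4*x - 1 pointwise, so the identity holds for every test function. Hence v is the weak derivative of u.


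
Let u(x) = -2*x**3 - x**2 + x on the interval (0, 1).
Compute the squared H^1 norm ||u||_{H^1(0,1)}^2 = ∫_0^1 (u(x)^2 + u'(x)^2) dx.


||u||_{H^1}^2 = 2101/210

The H^1 norm (squared) on an interval (0, L) is
  ||u||_{H^1}^2 = ∫_0^L u(x)^2 dx + ∫_0^L u'(x)^2 dx.
Compute u'(x) = -6*x**2 - 2*x + 1.
Then u(x)^2 = 4*x**6 + 4*x**5 - 3*x**4 - 2*x**3 + x**2 and u'(x)^2 = 36*x**4 + 24*x**3 - 8*x**2 - 4*x + 1.
Integrate each monomial from 0 to 1 using ∫_0^1 c·x^n dx = c·1^(n+1)/(n+1):
  ∫_0^1 u(x)^2 dx = ∫_0^1 (4*x^6 + 4*x^5 - 3*x^4 - 2*x^3 + x^2) dx. Term by term:
    ∫_0^1 4*x^6 dx = 4/7;  ∫_0^1 4*x^5 dx = 2/3;  ∫_0^1 -3*x^4 dx = -3/5;
    ∫_0^1 -2*x^3 dx = -1/2;  ∫_0^1 x^2 dx = 1/3.
  Sum: 4/7 + 2/3 − 3/5 − 1/2 + 1/3 = 33/70.
  ∫_0^1 u'(x)^2 dx = ∫_0^1 (36*x^4 + 24*x^3 - 8*x^2 - 4*x + 1) dx. Term by term:
    ∫_0^1 36*x^4 dx = 36/5;  ∫_0^1 24*x^3 dx = 6;  ∫_0^1 -8*x^2 dx = -8/3;
    ∫_0^1 -4*x dx = -2;  ∫_0^1 1 dx = 1.
  Sum: 36/5 + 6 − 8/3 − 2 + 1 = 143/15.
Adding: ||u||_{H^1}^2 = 33/70 + 143/15 = 2101/210.


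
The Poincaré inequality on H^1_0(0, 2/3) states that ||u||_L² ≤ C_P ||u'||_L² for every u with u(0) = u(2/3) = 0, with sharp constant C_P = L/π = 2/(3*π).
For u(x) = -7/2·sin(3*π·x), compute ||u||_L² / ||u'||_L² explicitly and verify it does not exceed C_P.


||u||_L² / ||u'||_L² = 1/(3*π) < C_P = 2/(3*π).

u(x) = -7/2·sin(3*π·x), so u'(x) = -21*π*cos(3*π*x)/2.
Writing u(x) = A·sin(kπx/L) with A = -7/2 and k = 2, use ∫_0^L sin²(kπx/L) dx = L/2 and ∫_0^L cos²(kπx/L) dx = L/2.
u² = 49/4·sin²(3*π·x) and (u')² = 441*π^2/4·cos²(3*π·x), and each of sin², cos² integrates to L/2 = 1/3 over (0, 2/3).
∫_0^2/3 u² dx = 49/12, so ||u||_L² = 7*sqrt(3)/6.
∫_0^2/3 (u')² dx = 147*π^2/4, so ||u'||_L² = 7*sqrt(3)*π/2.
Ratio ||u||_L² / ||u'||_L² = 1/(3*π).
Sharp Poincaré constant on H^1_0(0, 2/3) is C_P = L/π = 2/(3*π), achieved by sin(3*π/2·x).
This is the k = 2 harmonic; the ratio L/(kπ) is strictly less than C_P = L/π, consistent with the sharp inequality ||u||_L² ≤ C_P ||u'||_L².


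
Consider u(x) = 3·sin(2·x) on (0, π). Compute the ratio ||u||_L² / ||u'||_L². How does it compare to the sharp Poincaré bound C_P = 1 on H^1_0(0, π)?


||u||_L² / ||u'||_L² = 1/2 < C_P = 1.

u(x) = 3·sin(2·x), so u'(x) = 6*cos(2*x).
Writing u(x) = A·sin(kπx/L) with A = 3 and k = 2, use ∫_0^L sin²(kπx/L) dx = L/2 and ∫_0^L cos²(kπx/L) dx = L/2.
u² = 9·sin²(2·x) and (u')² = 36·cos²(2·x), and each of sin², cos² integrates to L/2 = π/2 over (0, π).
∫_0^π u² dx = 9*π/2, so ||u||_L² = 3*sqrt(2)*sqrt(π)/2.
∫_0^π (u')² dx = 18*π, so ||u'||_L² = 3*sqrt(2)*sqrt(π).
Ratio ||u||_L² / ||u'||_L² = 1/2.
Sharp Poincaré constant on H^1_0(0, π) is C_P = L/π = 1, achieved by sin(x).
This is the k = 2 harmonic; the ratio L/(kπ) is strictly less than C_P = L/π, consistent with the sharp inequality ||u||_L² ≤ C_P ||u'||_L².


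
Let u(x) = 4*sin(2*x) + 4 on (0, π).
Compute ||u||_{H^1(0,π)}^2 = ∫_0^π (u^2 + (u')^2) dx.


||u||_{H^1(0,π)}^2 = 56*π

u'(x) = 8*cos(2*x).
Expand u² and (u')² and integrate term by term on (0, π), using: for integers n ≥ 1, ∫_0^π sin²(nx) dx = ∫_0^π cos²(nx) dx = π/2; for n ≠ n', ∫_0^π sin(nx)sin(n'x) dx = ∫_0^π cos(nx)cos(n'x) dx = 0; and by product-to-sum, ∫_0^π sin(nx)cos(n'x) dx = ½∫_0^π [sin((n+n')x) + sin((n−n')x)] dx, which is 0 when n+n' is even and 2n/(n²−n'²) when n+n' is odd (it need not vanish on (0, π)). For the constant mode: ∫_0^π 1 dx = π, ∫_0^π cos(nx) dx = 0, ∫_0^π sin(nx) dx = (1−(−1)^n)/n.
  u² squared terms: (4)²·∫1 dx = 16·π = 16*π;  (4)²·∫sin(2x)² dx = 16·π/2 = 8*π.
  u² cross terms: 2·(4)·(4)·∫1·sin(2x) dx = 32·(0) = 0.
  So ∫_0^π u² dx = 16*π + 8*π + 0 = 24*π.
  (u')² squared terms: (8)²·∫cos(2x)² dx = 64·π/2 = 32*π.
  So ∫_0^π (u')² dx = 32*π.
||u||_{H^1}^2 = (24*π) + (32*π) = 56*π.


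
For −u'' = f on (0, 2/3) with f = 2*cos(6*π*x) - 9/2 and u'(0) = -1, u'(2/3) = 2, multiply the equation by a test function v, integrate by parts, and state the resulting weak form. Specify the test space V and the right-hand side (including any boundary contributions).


V = H^1(0, 2/3) (v unrestricted at boundary; u is determined up to an additive constant); weak form: ∫_0^2/3 u'v' dx = ∫_0^2/3 (2*cos(6*π*x) - 9/2) v dx + 2·v(2/3) + v(0) for all v ∈ V.

Multiply both sides by a test function v and integrate from 0 to 2/3:
  ∫_0^2/3 −u''(x) v(x) dx = ∫_0^2/3 f(x) v(x) dx.
Integrate the LHS by parts once:
  ∫_0^2/3 −u'' v dx = −[u'(x) v(x)]_0^2/3 + ∫_0^2/3 u'(x) v'(x) dx.
Thus ∫_0^2/3 u'(x) v'(x) dx = ∫_0^2/3 f(x) v(x) dx + [u'(x) v(x)]_0^2/3.
Choose V so that boundary terms are either known or forced to vanish.
u has inhomogeneous Neumann u'(0) = -1, u'(2/3) = 2. [u' v]_0^2/3 = (2)·v(2/3) − (-1)·v(0) = 2·v(2/3) + v(0). Take V = H^1(0, 2/3); boundary term becomes part of RHS.
Weak formulation: find u (satisfying any essential BC) such that ∫_0^2/3 u'(x) v'(x) dx = ∫_0^2/3 f v dx + 2·v(2/3) + v(0) for all v ∈ V (Neumann data are natural BCs: they enter the RHS as boundary terms).
Substituting f(x) = 2*cos(6*π*x) - 9/2, the right-hand side is ∫_0^2/3 (2*cos(6*π*x) - 9/2) v dx + 2·v(2/3) + v(0).
Compatibility check (pure Neumann): taking v ≡ 1 ∈ V gives 0 = ∫_0^2/3 f dx + (2) − (-1), i.e. ∫_0^2/3 f dx must equal u'(0) − u'(2/3) = -3. Indeed ∫_0^2/3 (2*cos(6*π*x) - 9/2) dx = -3, so the data are compatible. The solution is then unique only up to an additive constant (fix it e.g. by requiring ∫_0^2/3 u dx = 0).


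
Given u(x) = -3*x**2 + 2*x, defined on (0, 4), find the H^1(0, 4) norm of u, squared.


||u||_{H^1}^2 = 26288/15

The H^1 norm (squared) on an interval (0, L) is
  ||u||_{H^1}^2 = ∫_0^L u(x)^2 dx + ∫_0^L u'(x)^2 dx.
Compute u'(x) = 2 - 6*x.
Then u(x)^2 = 9*x**4 - 12*x**3 + 4*x**2 and u'(x)^2 = 36*x**2 - 24*x + 4.
Integrate each monomial from 0 to 4 using ∫_0^4 c·x^n dx = c·4^(n+1)/(n+1):
  ∫_0^4 u(x)^2 dx = ∫_0^4 (9*x^4 - 12*x^3 + 4*x^2) dx. Term by term:
    ∫_0^4 9*x^4 dx = 9216/5;  ∫_0^4 -12*x^3 dx = -768;  ∫_0^4 4*x^2 dx = 256/3.
  Sum: 9216/5 − 768 + 256/3 = 17408/15.
  ∫_0^4 u'(x)^2 dx = ∫_0^4 (36*x^2 - 24*x + 4) dx. Term by term:
    ∫_0^4 36*x^2 dx = 768;  ∫_0^4 -24*x dx = -192;  ∫_0^4 4 dx = 16.
  Sum: 768 − 192 + 16 = 592.
Adding: ||u||_{H^1}^2 = 17408/15 + 592 = 26288/15.


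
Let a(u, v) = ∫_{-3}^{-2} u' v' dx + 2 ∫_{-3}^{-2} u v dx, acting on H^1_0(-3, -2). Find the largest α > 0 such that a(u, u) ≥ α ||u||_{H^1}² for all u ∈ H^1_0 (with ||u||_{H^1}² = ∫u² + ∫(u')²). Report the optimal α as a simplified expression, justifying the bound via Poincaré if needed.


α = 1

Coercivity of a(·,·) on H^1_0(-3, -2) means a(u, u) ≥ α ||u||_{H^1}² for every u ∈ H^1_0.
The interval has length L = 1, and Poincaré/coercivity depend only on L. Here a(u, u) = ∫(u')² + (2)·∫u².
Here c = 2 ≥ 1, so a(u,u) = ∫(u')² + c∫u² ≥ ∫(u')² + ∫u² = ||u||_{H^1}², i.e. α = 1 works. No larger α is possible: a(u,u) ≥ α||u||_{H^1}² means (1−α)∫(u')² ≥ (α−c)∫u², and for the modes u_n = sin(nπ(x−x₀)/L) (x₀ the left endpoint) one has ∫u_n²/∫(u_n')² = (L/(nπ))² → 0, so a(u_n,u_n)/||u_n||_{H^1}² → 1. Hence the optimal constant is α = 1.
Therefore α = 1.


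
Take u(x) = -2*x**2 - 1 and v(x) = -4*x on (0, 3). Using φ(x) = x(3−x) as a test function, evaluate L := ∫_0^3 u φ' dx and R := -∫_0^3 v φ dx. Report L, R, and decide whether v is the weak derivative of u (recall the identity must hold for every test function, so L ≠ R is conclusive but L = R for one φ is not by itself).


LHS = 27, RHS = 27. Yes, v = u' weakly.

u(x) = -2*x**2 - 1, classical derivative u'(x) = -4*x.
φ(x) = x(3−x), so φ'(x) = 3 - 2*x.
Note φ(0) = φ(3) = 0, so the boundary term u·φ vanishes.
LHS = ∫_0^3 u(x) φ'(x) dx = ∫_0^3 (4*x^3 - 6*x^2 + 2*x - 3) dx. Term by term:
  ∫_0^3 4*x^3 dx = 81;  ∫_0^3 -6*x^2 dx = -54;  ∫_0^3 2*x dx = 9;
  ∫_0^3 -3 dx = -9.
Sum: 81 − 54 + 9 − 9 = 27.
So LHS = 27.
∫_0^3 v(x) φ(x) dx = ∫_0^3 (4*x^3 - 12*x^2) dx. Term by term:
  ∫_0^3 4*x^3 dx = 81;  ∫_0^3 -12*x^2 dx = -108.
Sum: 81 − 108 = -27.
So RHS = -∫_0^3 v(x) φ(x) dx = 27.
LHS = RHS, so the identity holds for this test φ.
Moreover u is smooth here and v(x) = u'(x) = -4*x pointwise, so the identity holds for every test function. Hence v is the weak derivative of u.


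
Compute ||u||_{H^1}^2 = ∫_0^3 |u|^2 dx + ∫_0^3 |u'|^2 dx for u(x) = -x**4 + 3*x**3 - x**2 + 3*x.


||u||_{H^1}^2 = 52209/140

The H^1 norm (squared) on an interval (0, L) is
  ||u||_{H^1}^2 = ∫_0^L u(x)^2 dx + ∫_0^L u'(x)^2 dx.
Compute u'(x) = -4*x**3 + 9*x**2 - 2*x + 3.
Then u(x)^2 = x**8 - 6*x**7 + 11*x**6 - 12*x**5 + 19*x**4 - 6*x**3 + 9*x**2 and u'(x)^2 = 16*x**6 - 72*x**5 + 97*x**4 - 60*x**3 + 58*x**2 - 12*x + 9.
Integrate each monomial from 0 to 3 using ∫_0^3 c·x^n dx = c·3^(n+1)/(n+1):
  ∫_0^3 u(x)^2 dx = ∫_0^3 (x^8 - 6*x^7 + 11*x^6 - 12*x^5 + 19*x^4 - 6*x^3 + 9*x^2) dx. Term by term:
    ∫_0^3 x^8 dx = 2187;  ∫_0^3 -6*x^7 dx = -19683/4;  ∫_0^3 11*x^6 dx = 24057/7;
    ∫_0^3 -12*x^5 dx = -1458;  ∫_0^3 19*x^4 dx = 4617/5;  ∫_0^3 -6*x^3 dx = -243/2;
    ∫_0^3 9*x^2 dx = 81.
  Sum: 2187 − 19683/4 + 24057/7 − 1458 + 4617/5 − 243/2 + 81 = 17901/140.
  ∫_0^3 u'(x)^2 dx = ∫_0^3 (16*x^6 - 72*x^5 + 97*x^4 - 60*x^3 + 58*x^2 - 12*x + 9) dx. Term by term:
    ∫_0^3 16*x^6 dx = 34992/7;  ∫_0^3 -72*x^5 dx = -8748;  ∫_0^3 97*x^4 dx = 23571/5;
    ∫_0^3 -60*x^3 dx = -1215;  ∫_0^3 58*x^2 dx = 522;  ∫_0^3 -12*x dx = -54;
    ∫_0^3 9 dx = 27.
  Sum: 34992/7 − 8748 + 23571/5 − 1215 + 522 − 54 + 27 = 8577/35.
Adding: ||u||_{H^1}^2 = 17901/140 + 8577/35 = 52209/140.


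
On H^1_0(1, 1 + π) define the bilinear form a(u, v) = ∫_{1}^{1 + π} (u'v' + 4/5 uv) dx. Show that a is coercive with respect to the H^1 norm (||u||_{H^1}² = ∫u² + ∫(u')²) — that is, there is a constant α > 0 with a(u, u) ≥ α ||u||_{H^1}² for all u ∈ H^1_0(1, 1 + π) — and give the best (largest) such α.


α = 9/10

Coercivity of a(·,·) on H^1_0(1, 1 + π) means a(u, u) ≥ α ||u||_{H^1}² for every u ∈ H^1_0.
The interval has length L = π, and Poincaré/coercivity depend only on L. Here a(u, u) = ∫(u')² + (4/5)·∫u².
Here 0 < c = 4/5 < 1. The condition a(u,u) ≥ α||u||_{H^1}² reads (1−α)∫(u')² ≥ (α−c)∫u². Any admissible α is ≤ 1 (rapidly oscillating u have ∫u²/∫(u')² → 0), and α = 1 would force 0 ≥ (1−c)∫u², impossible since c < 1; so 1−α > 0. By the sharp Poincaré inequality on H^1_0 of an interval of length L, ∫(u')² ≥ (π/L)²∫u² with equality for the first sine mode sin(π(x−x₀)/L) (x₀ the left endpoint), so the inequality holds for all u iff (1−α)(π/L)² ≥ α − c, i.e. α ≤ ((π/L)² + c)/((π/L)² + 1) = (1 + c(L/π)²)/(1 + (L/π)²). With (π/L)² = 1 and c = 4/5, the largest admissible constant is α = ((π/L)² + c)/((π/L)² + 1).
Simplifying, α = 9/10.


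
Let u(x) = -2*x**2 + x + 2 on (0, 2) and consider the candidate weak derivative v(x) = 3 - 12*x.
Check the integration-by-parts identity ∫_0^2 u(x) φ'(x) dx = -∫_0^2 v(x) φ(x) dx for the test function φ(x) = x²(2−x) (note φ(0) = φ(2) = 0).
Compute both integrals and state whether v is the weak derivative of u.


LHS = 76/15, RHS = 76/5. No, v is not the weak derivative of u.

u(x) = -2*x**2 + x + 2, classical derivative u'(x) = 1 - 4*x.
φ(x) = x²(2−x), so φ'(x) = x*(4 - 3*x).
Note φ(0) = φ(2) = 0, so the boundary term u·φ vanishes.
LHS = ∫_0^2 u(x) φ'(x) dx = ∫_0^2 (6*x^4 - 11*x^3 - 2*x^2 + 8*x) dx. Term by term:
  ∫_0^2 6*x^4 dx = 192/5;  ∫_0^2 -11*x^3 dx = -44;  ∫_0^2 -2*x^2 dx = -16/3;
  ∫_0^2 8*x dx = 16.
Sum: 192/5 − 44 − 16/3 + 16 = 76/15.
So LHS = 76/15.
∫_0^2 v(x) φ(x) dx = ∫_0^2 (12*x^4 - 27*x^3 + 6*x^2) dx. Term by term:
  ∫_0^2 12*x^4 dx = 384/5;  ∫_0^2 -27*x^3 dx = -108;  ∫_0^2 6*x^2 dx = 16.
Sum: 384/5 − 108 + 16 = -76/5.
So RHS = -∫_0^2 v(x) φ(x) dx = 76/5.
LHS − RHS = -152/15 ≠ 0, so the identity fails.
(For a valid weak derivative the identity must hold for EVERY test function, in particular this one. The failure shows v is NOT the weak derivative of u.)
Correct weak derivative would be u'(x) = 1 - 4*x.


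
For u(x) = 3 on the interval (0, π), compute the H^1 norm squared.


||u||_{H^1(0,π)}^2 = 9*π

u'(x) = 0.
Expand u² and (u')² and integrate term by term on (0, π), using: for integers n ≥ 1, ∫_0^π sin²(nx) dx = ∫_0^π cos²(nx) dx = π/2; for n ≠ n', ∫_0^π sin(nx)sin(n'x) dx = ∫_0^π cos(nx)cos(n'x) dx = 0; and by product-to-sum, ∫_0^π sin(nx)cos(n'x) dx = ½∫_0^π [sin((n+n')x) + sin((n−n')x)] dx, which is 0 when n+n' is even and 2n/(n²−n'²) when n+n' is odd (it need not vanish on (0, π)). For the constant mode: ∫_0^π 1 dx = π, ∫_0^π cos(nx) dx = 0, ∫_0^π sin(nx) dx = (1−(−1)^n)/n.
  u² squared terms: (3)²·∫1 dx = 9·π = 9*π.
  So ∫_0^π u² dx = 9*π.
  u' ≡ 0, so ∫_0^π (u')² dx = 0.
||u||_{H^1}^2 = (9*π) + (0) = 9*π.


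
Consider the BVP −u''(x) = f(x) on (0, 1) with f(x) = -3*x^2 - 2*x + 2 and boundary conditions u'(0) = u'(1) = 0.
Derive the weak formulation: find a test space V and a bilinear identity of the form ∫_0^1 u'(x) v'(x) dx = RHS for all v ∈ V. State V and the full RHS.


V = H^1(0, 1) (no boundary constraint on v; u is determined up to an additive constant); weak form: ∫_0^1 u'v' dx = ∫_0^1 (-3*x^2 - 2*x + 2) v dx for all v ∈ V.

Multiply both sides by a test function v and integrate from 0 to 1:
  ∫_0^1 −u''(x) v(x) dx = ∫_0^1 f(x) v(x) dx.
Integrate the LHS by parts once:
  ∫_0^1 −u'' v dx = −[u'(x) v(x)]_0^1 + ∫_0^1 u'(x) v'(x) dx.
Thus ∫_0^1 u'(x) v'(x) dx = ∫_0^1 f(x) v(x) dx + [u'(x) v(x)]_0^1.
Choose V so that boundary terms are either known or forced to vanish.
u has homogeneous Neumann: u'(0) = u'(1) = 0. So [u' v]_0^1 = 0·v(1) − 0·v(0) = 0 for any v; take V = H^1(0, 1).
Weak formulation: find u (satisfying any essential BC) such that ∫_0^1 u'(x) v'(x) dx = ∫_0^1 f v dx for all v ∈ V (homogeneous Neumann, so boundary terms vanish).
Substituting f(x) = -3*x^2 - 2*x + 2, the right-hand side is ∫_0^1 (-3*x^2 - 2*x + 2) v dx.
Compatibility check (pure Neumann): taking v ≡ 1 ∈ V gives 0 = ∫_0^1 f dx + (0) − (0), i.e. ∫_0^1 f dx must equal u'(0) − u'(1) = 0. Indeed ∫_0^1 (-3*x^2 - 2*x + 2) dx = 0, so the data are compatible. The solution is then unique only up to an additive constant (fix it e.g. by requiring ∫_0^1 u dx = 0).


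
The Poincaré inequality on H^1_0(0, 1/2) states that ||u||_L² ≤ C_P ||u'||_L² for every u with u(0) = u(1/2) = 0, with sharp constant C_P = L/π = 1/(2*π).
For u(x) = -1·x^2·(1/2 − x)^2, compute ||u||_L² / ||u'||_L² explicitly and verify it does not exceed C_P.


||u||_L² / ||u'||_L² = sqrt(3)/12 < C_P = 1/(2*π).

u(x) = -1·x^2·(1/2 − x)^2, so u'(x) = x*(-8*x^2 + 6*x - 1)/2.
u(x) = -1·x^2·(1/2 − x)^2 vanishes at x = 0 and x = 1/2, so u ∈ H^1_0(0, 1/2). Differentiate via the product rule and integrate the resulting polynomials term by term.
  ∫_0^1/2 u² dx = ∫_0^1/2 (x^8 - 2*x^7 + 3*x^6/2 - x^5/2 + x^4/16) dx. Term by term:
    ∫_0^1/2 x^8 dx = 1/4608;  ∫_0^1/2 -2*x^7 dx = -1/1024;  ∫_0^1/2 3*x^6/2 dx = 3/1792;
    ∫_0^1/2 -x^5/2 dx = -1/768;  ∫_0^1/2 x^4/16 dx = 1/2560.
  Sum: 1/4608 − 1/1024 + 3/1792 − 1/768 + 1/2560 = 1/322560.
  ∫_0^1/2 (u')² dx = ∫_0^1/2 (16*x^6 - 24*x^5 + 13*x^4 - 3*x^3 + x^2/4) dx. Term by term:
    ∫_0^1/2 16*x^6 dx = 1/56;  ∫_0^1/2 -24*x^5 dx = -1/16;  ∫_0^1/2 13*x^4 dx = 13/160;
    ∫_0^1/2 -3*x^3 dx = -3/64;  ∫_0^1/2 x^2/4 dx = 1/96.
  Sum: 1/56 − 1/16 + 13/160 − 3/64 + 1/96 = 1/6720.
∫_0^1/2 u² dx = 1/322560, so ||u||_L² = sqrt(35)/3360.
∫_0^1/2 (u')² dx = 1/6720, so ||u'||_L² = sqrt(105)/840.
Ratio ||u||_L² / ||u'||_L² = sqrt(3)/12.
Sharp Poincaré constant on H^1_0(0, 1/2) is C_P = L/π = 1/(2*π), achieved by sin(2*π·x).
A polynomial bump cannot attain the sharp Poincaré constant (only the first sine eigenfunction does), so the ratio is strictly less than C_P, consistent with ||u||_L² ≤ C_P ||u'||_L².


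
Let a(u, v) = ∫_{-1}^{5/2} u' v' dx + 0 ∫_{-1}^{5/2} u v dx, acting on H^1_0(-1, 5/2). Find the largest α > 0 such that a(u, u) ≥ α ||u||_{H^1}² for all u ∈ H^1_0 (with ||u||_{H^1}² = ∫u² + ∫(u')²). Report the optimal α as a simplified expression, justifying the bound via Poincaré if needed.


α = 4*π^2/(4*π^2 + 49)

Coercivity of a(·,·) on H^1_0(-1, 5/2) means a(u, u) ≥ α ||u||_{H^1}² for every u ∈ H^1_0.
The interval has length L = 7/2, and Poincaré/coercivity depend only on L. Here a(u, u) = ∫(u')² + (0)·∫u².
Here c = 0, so a(u,u) = ∫(u')² alone. The condition a(u,u) ≥ α||u||_{H^1}² reads (1−α)∫(u')² ≥ (α−c)∫u². Any admissible α is ≤ 1 (rapidly oscillating u have ∫u²/∫(u')² → 0), and α = 1 would force 0 ≥ (1−c)∫u², impossible since c < 1; so 1−α > 0. By the sharp Poincaré inequality on H^1_0 of an interval of length L, ∫(u')² ≥ (π/L)²∫u² with equality for the first sine mode sin(π(x−x₀)/L) (x₀ the left endpoint), so the inequality holds for all u iff (1−α)(π/L)² ≥ α − c, i.e. α ≤ ((π/L)² + c)/((π/L)² + 1) = (1 + c(L/π)²)/(1 + (L/π)²). (Direct route, valid since c ≤ 0: Poincaré gives c∫u² ≥ c(L/π)²∫(u')², so a(u,u) ≥ (1 + c(L/π)²)∫(u')², while ||u||_{H^1}² ≤ (1 + (L/π)²)∫(u')²; dividing yields the same α.) With (π/L)² = 4*π^2/49 and c = 0, the largest admissible constant is α = ((π/L)² + c)/((π/L)² + 1).
Simplifying, α = 4*π^2/(4*π^2 + 49).


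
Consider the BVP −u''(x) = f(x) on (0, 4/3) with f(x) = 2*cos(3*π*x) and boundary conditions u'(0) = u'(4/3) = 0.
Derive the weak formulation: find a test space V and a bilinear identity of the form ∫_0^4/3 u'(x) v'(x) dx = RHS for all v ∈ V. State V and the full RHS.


V = H^1(0, 4/3) (no boundary constraint on v; u is determined up to an additive constant); weak form: ∫_0^4/3 u'v' dx = ∫_0^4/3 (2*cos(3*π*x)) v dx for all v ∈ V.

Multiply both sides by a test function v and integrate from 0 to 4/3:
  ∫_0^4/3 −u''(x) v(x) dx = ∫_0^4/3 f(x) v(x) dx.
Integrate the LHS by parts once:
  ∫_0^4/3 −u'' v dx = −[u'(x) v(x)]_0^4/3 + ∫_0^4/3 u'(x) v'(x) dx.
Thus ∫_0^4/3 u'(x) v'(x) dx = ∫_0^4/3 f(x) v(x) dx + [u'(x) v(x)]_0^4/3.
Choose V so that boundary terms are either known or forced to vanish.
u has homogeneous Neumann: u'(0) = u'(4/3) = 0. So [u' v]_0^4/3 = 0·v(4/3) − 0·v(0) = 0 for any v; take V = H^1(0, 4/3).
Weak formulation: find u (satisfying any essential BC) such that ∫_0^4/3 u'(x) v'(x) dx = ∫_0^4/3 f v dx for all v ∈ V (homogeneous Neumann, so boundary terms vanish).
Substituting f(x) = 2*cos(3*π*x), the right-hand side is ∫_0^4/3 (2*cos(3*π*x)) v dx.
Compatibility check (pure Neumann): taking v ≡ 1 ∈ V gives 0 = ∫_0^4/3 f dx + (0) − (0), i.e. ∫_0^4/3 f dx must equal u'(0) − u'(4/3) = 0. Indeed ∫_0^4/3 (2*cos(3*π*x)) dx = 0, so the data are compatible. The solution is then unique only up to an additive constant (fix it e.g. by requiring ∫_0^4/3 u dx = 0).


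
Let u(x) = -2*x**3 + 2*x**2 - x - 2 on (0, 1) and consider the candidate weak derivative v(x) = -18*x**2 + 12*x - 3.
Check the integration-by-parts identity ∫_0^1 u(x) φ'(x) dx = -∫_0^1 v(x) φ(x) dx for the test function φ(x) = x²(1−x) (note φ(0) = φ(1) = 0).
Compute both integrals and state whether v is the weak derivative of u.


LHS = 1/12, RHS = 1/4. No, v is not the weak derivative of u.

u(x) = -2*x**3 + 2*x**2 - x - 2, classical derivative u'(x) = -6*x**2 + 4*x - 1.
φ(x) = x²(1−x), so φ'(x) = x*(2 - 3*x).
Note φ(0) = φ(1) = 0, so the boundary term u·φ vanishes.
LHS = ∫_0^1 u(x) φ'(x) dx = ∫_0^1 (6*x^5 - 10*x^4 + 7*x^3 + 4*x^2 - 4*x) dx. Term by term:
  ∫_0^1 6*x^5 dx = 1;  ∫_0^1 -10*x^4 dx = -2;  ∫_0^1 7*x^3 dx = 7/4;
  ∫_0^1 4*x^2 dx = 4/3;  ∫_0^1 -4*x dx = -2.
Sum: 1 − 2 + 7/4 + 4/3 − 2 = 1/12.
So LHS = 1/12.
∫_0^1 v(x) φ(x) dx = ∫_0^1 (18*x^5 - 30*x^4 + 15*x^3 - 3*x^2) dx. Term by term:
  ∫_0^1 18*x^5 dx = 3;  ∫_0^1 -30*x^4 dx = -6;  ∫_0^1 15*x^3 dx = 15/4;
  ∫_0^1 -3*x^2 dx = -1.
Sum: 3 − 6 + 15/4 − 1 = -1/4.
So RHS = -∫_0^1 v(x) φ(x) dx = 1/4.
LHS − RHS = -1/6 ≠ 0, so the identity fails.
(For a valid weak derivative the identity must hold for EVERY test function, in particular this one. The failure shows v is NOT the weak derivative of u.)
Correct weak derivative would be u'(x) = -6*x**2 + 4*x - 1.


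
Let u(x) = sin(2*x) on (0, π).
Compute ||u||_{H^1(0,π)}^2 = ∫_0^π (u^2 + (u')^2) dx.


||u||_{H^1(0,π)}^2 = 5*π/2

u'(x) = 2*cos(2*x).
Expand u² and (u')² and integrate term by term on (0, π), using: for integers n ≥ 1, ∫_0^π sin²(nx) dx = ∫_0^π cos²(nx) dx = π/2; for n ≠ n', ∫_0^π sin(nx)sin(n'x) dx = ∫_0^π cos(nx)cos(n'x) dx = 0; and by product-to-sum, ∫_0^π sin(nx)cos(n'x) dx = ½∫_0^π [sin((n+n')x) + sin((n−n')x)] dx, which is 0 when n+n' is even and 2n/(n²−n'²) when n+n' is odd (it need not vanish on (0, π)).
  u² squared terms: (1)²·∫sin(2x)² dx = 1·π/2 = π/2.
  So ∫_0^π u² dx = π/2.
  (u')² squared terms: (2)²·∫cos(2x)² dx = 4·π/2 = 2*π.
  So ∫_0^π (u')² dx = 2*π.
||u||_{H^1}^2 = (π/2) + (2*π) = 5*π/2.


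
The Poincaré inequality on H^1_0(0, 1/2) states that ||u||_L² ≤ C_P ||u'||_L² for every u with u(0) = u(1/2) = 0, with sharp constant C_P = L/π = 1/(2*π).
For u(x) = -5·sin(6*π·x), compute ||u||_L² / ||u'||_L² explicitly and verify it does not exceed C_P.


||u||_L² / ||u'||_L² = 1/(6*π) < C_P = 1/(2*π).

u(x) = -5·sin(6*π·x), so u'(x) = -30*π*cos(6*π*x).
Writing u(x) = A·sin(kπx/L) with A = -5 and k = 3, use ∫_0^L sin²(kπx/L) dx = L/2 and ∫_0^L cos²(kπx/L) dx = L/2.
u² = 25·sin²(6*π·x) and (u')² = 900*π^2·cos²(6*π·x), and each of sin², cos² integrates to L/2 = 1/4 over (0, 1/2).
∫_0^1/2 u² dx = 25/4, so ||u||_L² = 5/2.
∫_0^1/2 (u')² dx = 225*π^2, so ||u'||_L² = 15*π.
Ratio ||u||_L² / ||u'||_L² = 1/(6*π).
Sharp Poincaré constant on H^1_0(0, 1/2) is C_P = L/π = 1/(2*π), achieved by sin(2*π·x).
This is the k = 3 harmonic; the ratio L/(kπ) is strictly less than C_P = L/π, consistent with the sharp inequality ||u||_L² ≤ C_P ||u'||_L².


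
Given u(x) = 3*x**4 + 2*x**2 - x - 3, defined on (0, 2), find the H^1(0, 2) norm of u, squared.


||u||_{H^1}^2 = 392984/105

The H^1 norm (squared) on an interval (0, L) is
  ||u||_{H^1}^2 = ∫_0^L u(x)^2 dx + ∫_0^L u'(x)^2 dx.
Compute u'(x) = 12*x**3 + 4*x - 1.
Then u(x)^2 = 9*x**8 + 12*x**6 - 6*x**5 - 14*x**4 - 4*x**3 - 11*x**2 + 6*x + 9 and u'(x)^2 = 144*x**6 + 96*x**4 - 24*x**3 + 16*x**2 - 8*x + 1.
Integrate each monomial from 0 to 2 using ∫_0^2 c·x^n dx = c·2^(n+1)/(n+1):
  ∫_0^2 u(x)^2 dx = ∫_0^2 (9*x^8 + 12*x^6 - 6*x^5 - 14*x^4 - 4*x^3 - 11*x^2 + 6*x + 9) dx. Term by term:
    ∫_0^2 9*x^8 dx = 512;  ∫_0^2 12*x^6 dx = 1536/7;  ∫_0^2 -6*x^5 dx = -64;
    ∫_0^2 -14*x^4 dx = -448/5;  ∫_0^2 -4*x^3 dx = -16;  ∫_0^2 -11*x^2 dx = -88/3;
    ∫_0^2 6*x dx = 12;  ∫_0^2 9 dx = 18.
  Sum: 512 + 1536/7 − 64 − 448/5 − 16 − 88/3 + 12 + 18 = 59062/105.
  ∫_0^2 u'(x)^2 dx = ∫_0^2 (144*x^6 + 96*x^4 - 24*x^3 + 16*x^2 - 8*x + 1) dx. Term by term:
    ∫_0^2 144*x^6 dx = 18432/7;  ∫_0^2 96*x^4 dx = 3072/5;  ∫_0^2 -24*x^3 dx = -96;
    ∫_0^2 16*x^2 dx = 128/3;  ∫_0^2 -8*x dx = -16;  ∫_0^2 1 dx = 2.
  Sum: 18432/7 + 3072/5 − 96 + 128/3 − 16 + 2 = 333922/105.
Adding: ||u||_{H^1}^2 = 59062/105 + 333922/105 = 392984/105.


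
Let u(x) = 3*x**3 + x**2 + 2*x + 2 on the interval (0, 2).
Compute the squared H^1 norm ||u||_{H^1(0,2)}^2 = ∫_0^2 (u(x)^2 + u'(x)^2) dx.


||u||_{H^1}^2 = 42496/35

The H^1 norm (squared) on an interval (0, L) is
  ||u||_{H^1}^2 = ∫_0^L u(x)^2 dx + ∫_0^L u'(x)^2 dx.
Compute u'(x) = 9*x**2 + 2*x + 2.
Then u(x)^2 = 9*x**6 + 6*x**5 + 13*x**4 + 16*x**3 + 8*x**2 + 8*x + 4 and u'(x)^2 = 81*x**4 + 36*x**3 + 40*x**2 + 8*x + 4.
Integrate each monomial from 0 to 2 using ∫_0^2 c·x^n dx = c·2^(n+1)/(n+1):
  ∫_0^2 u(x)^2 dx = ∫_0^2 (9*x^6 + 6*x^5 + 13*x^4 + 16*x^3 + 8*x^2 + 8*x + 4) dx. Term by term:
    ∫_0^2 9*x^6 dx = 1152/7;  ∫_0^2 6*x^5 dx = 64;  ∫_0^2 13*x^4 dx = 416/5;
    ∫_0^2 16*x^3 dx = 64;  ∫_0^2 8*x^2 dx = 64/3;  ∫_0^2 8*x dx = 16;
    ∫_0^2 4 dx = 8.
  Sum: 1152/7 + 64 + 416/5 + 64 + 64/3 + 16 + 8 = 44216/105.
  ∫_0^2 u'(x)^2 dx = ∫_0^2 (81*x^4 + 36*x^3 + 40*x^2 + 8*x + 4) dx. Term by term:
    ∫_0^2 81*x^4 dx = 2592/5;  ∫_0^2 36*x^3 dx = 144;  ∫_0^2 40*x^2 dx = 320/3;
    ∫_0^2 8*x dx = 16;  ∫_0^2 4 dx = 8.
  Sum: 2592/5 + 144 + 320/3 + 16 + 8 = 11896/15.
Adding: ||u||_{H^1}^2 = 44216/105 + 11896/15 = 42496/35.


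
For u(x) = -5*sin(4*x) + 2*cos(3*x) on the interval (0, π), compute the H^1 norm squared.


||u||_{H^1(0,π)}^2 = -1600/7 + 465*π/2

u'(x) = -6*sin(3*x) - 20*cos(4*x).
Expand u² and (u')² and integrate term by term on (0, π), using: for integers n ≥ 1, ∫_0^π sin²(nx) dx = ∫_0^π cos²(nx) dx = π/2; for n ≠ n', ∫_0^π sin(nx)sin(n'x) dx = ∫_0^π cos(nx)cos(n'x) dx = 0; and by product-to-sum, ∫_0^π sin(nx)cos(n'x) dx = ½∫_0^π [sin((n+n')x) + sin((n−n')x)] dx, which is 0 when n+n' is even and 2n/(n²−n'²) when n+n' is odd (it need not vanish on (0, π)).
  u² squared terms: (-5)²·∫sin(4x)² dx = 25·π/2 = 25*π/2;  (2)²·∫cos(3x)² dx = 4·π/2 = 2*π.
  u² cross terms: 2·(-5)·(2)·∫sin(4x)·cos(3x) dx = -20·(8/7) = -160/7.
  So ∫_0^π u² dx = 25*π/2 + 2*π − 160/7 = -160/7 + 29*π/2.
  (u')² squared terms: (-20)²·∫cos(4x)² dx = 400·π/2 = 200*π;  (-6)²·∫sin(3x)² dx = 36·π/2 = 18*π.
  (u')² cross terms: 2·(-20)·(-6)·∫cos(4x)·sin(3x) dx = 240·(-6/7) = -1440/7.
  So ∫_0^π (u')² dx = 200*π + 18*π − 1440/7 = -1440/7 + 218*π.
||u||_{H^1}^2 = (-160/7 + 29*π/2) + (-1440/7 + 218*π) = -1600/7 + 465*π/2.


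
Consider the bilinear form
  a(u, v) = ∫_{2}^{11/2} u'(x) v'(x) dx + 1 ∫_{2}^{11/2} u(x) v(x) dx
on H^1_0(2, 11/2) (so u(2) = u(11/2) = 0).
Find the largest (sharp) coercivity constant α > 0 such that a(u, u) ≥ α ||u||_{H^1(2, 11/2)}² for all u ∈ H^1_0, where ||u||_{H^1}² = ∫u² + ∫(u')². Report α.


α = 1

Coercivity of a(·,·) on H^1_0(2, 11/2) means a(u, u) ≥ α ||u||_{H^1}² for every u ∈ H^1_0.
The interval has length L = 7/2, and Poincaré/coercivity depend only on L. Here a(u, u) = ∫(u')² + (1)·∫u².
Here c = 1 ≥ 1, so a(u,u) = ∫(u')² + c∫u² ≥ ∫(u')² + ∫u² = ||u||_{H^1}², i.e. α = 1 works. No larger α is possible: a(u,u) ≥ α||u||_{H^1}² means (1−α)∫(u')² ≥ (α−c)∫u², and for the modes u_n = sin(nπ(x−x₀)/L) (x₀ the left endpoint) one has ∫u_n²/∫(u_n')² = (L/(nπ))² → 0, so a(u_n,u_n)/||u_n||_{H^1}² → 1. Hence the optimal constant is α = 1.
Therefore α = 1.


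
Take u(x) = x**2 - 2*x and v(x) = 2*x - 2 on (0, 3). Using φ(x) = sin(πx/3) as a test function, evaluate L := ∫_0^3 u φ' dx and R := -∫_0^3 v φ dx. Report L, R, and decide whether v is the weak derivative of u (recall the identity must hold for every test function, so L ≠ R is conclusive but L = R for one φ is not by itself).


LHS = -6/π, RHS = -6/π. Yes, v = u' weakly.

u(x) = x**2 - 2*x, classical derivative u'(x) = 2*x - 2.
φ(x) = sin(πx/3), so φ'(x) = π*cos(π*x/3)/3.
Note φ(0) = φ(3) = 0, so the boundary term u·φ vanishes.
LHS = ∫_0^3 u(x) φ'(x) dx = ∫_0^3 (π*x^2*cos(π*x/3)/3 - 2*π*x*cos(π*x/3)/3) dx. Term by term:
  ∫_0^3 -2*π*x*cos(π*x/3)/3 dx = 12/π;  ∫_0^3 π*x^2*cos(π*x/3)/3 dx = -18/π.
Sum: 12/π − 18/π = -6/π.
So LHS = -6/π.
∫_0^3 v(x) φ(x) dx = ∫_0^3 (2*x*sin(π*x/3) - 2*sin(π*x/3)) dx. Term by term:
  ∫_0^3 -2*sin(π*x/3) dx = -12/π;  ∫_0^3 2*x*sin(π*x/3) dx = 18/π.
Sum: -12/π + 18/π = 6/π.
So RHS = -∫_0^3 v(x) φ(x) dx = -6/π.
LHS = RHS, so the identity holds for this test φ.
Moreover u is smooth here and v(x) = u'(x) = 2*x - 2 pointwise, so the identity holds for every test function. Hence v is the weak derivative of u.


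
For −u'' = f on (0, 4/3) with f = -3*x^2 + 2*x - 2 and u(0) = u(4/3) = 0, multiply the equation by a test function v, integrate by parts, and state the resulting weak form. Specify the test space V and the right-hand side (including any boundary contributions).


V = H^1_0(0, 4/3) (so v(0) = v(4/3) = 0); weak form: ∫_0^4/3 u'v' dx = ∫_0^4/3 (-3*x^2 + 2*x - 2) v dx for all v ∈ V.

Multiply both sides by a test function v and integrate from 0 to 4/3:
  ∫_0^4/3 −u''(x) v(x) dx = ∫_0^4/3 f(x) v(x) dx.
Integrate the LHS by parts once:
  ∫_0^4/3 −u'' v dx = −[u'(x) v(x)]_0^4/3 + ∫_0^4/3 u'(x) v'(x) dx.
Thus ∫_0^4/3 u'(x) v'(x) dx = ∫_0^4/3 f(x) v(x) dx + [u'(x) v(x)]_0^4/3.
Choose V so that boundary terms are either known or forced to vanish.
u is Dirichlet: u(0) = u(4/3) = 0. Let V = H^1_0(0, 4/3); then v(0) = v(4/3) = 0, and [u' v]_0^4/3 = 0.
Weak formulation: find u (satisfying any essential BC) such that ∫_0^4/3 u'(x) v'(x) dx = ∫_0^4/3 f v dx for all v ∈ V.
Substituting f(x) = -3*x^2 + 2*x - 2, the right-hand side is ∫_0^4/3 (-3*x^2 + 2*x - 2) v dx.


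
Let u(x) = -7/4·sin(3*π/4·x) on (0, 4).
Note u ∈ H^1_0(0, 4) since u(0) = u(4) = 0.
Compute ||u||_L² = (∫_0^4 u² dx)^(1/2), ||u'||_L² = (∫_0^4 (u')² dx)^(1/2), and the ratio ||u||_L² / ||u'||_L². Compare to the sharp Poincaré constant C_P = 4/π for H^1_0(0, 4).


||u||_L² / ||u'||_L² = 4/(3*π) < C_P = 4/π.

u(x) = -7/4·sin(3*π/4·x), so u'(x) = -21*π*cos(3*π*x/4)/16.
Writing u(x) = A·sin(kπx/L) with A = -7/4 and k = 3, use ∫_0^L sin²(kπx/L) dx = L/2 and ∫_0^L cos²(kπx/L) dx = L/2.
u² = 49/16·sin²(3*π/4·x) and (u')² = 441*π^2/256·cos²(3*π/4·x), and each of sin², cos² integrates to L/2 = 2 over (0, 4).
∫_0^4 u² dx = 49/8, so ||u||_L² = 7*sqrt(2)/4.
∫_0^4 (u')² dx = 441*π^2/128, so ||u'||_L² = 21*sqrt(2)*π/16.
Ratio ||u||_L² / ||u'||_L² = 4/(3*π).
Sharp Poincaré constant on H^1_0(0, 4) is C_P = L/π = 4/π, achieved by sin(π/4·x).
This is the k = 3 harmonic; the ratio L/(kπ) is strictly less than C_P = L/π, consistent with the sharp inequality ||u||_L² ≤ C_P ||u'||_L².


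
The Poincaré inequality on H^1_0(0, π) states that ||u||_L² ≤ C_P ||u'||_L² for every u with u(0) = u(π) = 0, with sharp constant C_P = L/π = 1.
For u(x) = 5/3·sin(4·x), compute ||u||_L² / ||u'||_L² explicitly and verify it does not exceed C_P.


||u||_L² / ||u'||_L² = 1/4 < C_P = 1.

u(x) = 5/3·sin(4·x), so u'(x) = 20*cos(4*x)/3.
Writing u(x) = A·sin(kπx/L) with A = 5/3 and k = 4, use ∫_0^L sin²(kπx/L) dx = L/2 and ∫_0^L cos²(kπx/L) dx = L/2.
u² = 25/9·sin²(4·x) and (u')² = 400/9·cos²(4·x), and each of sin², cos² integrates to L/2 = π/2 over (0, π).
∫_0^π u² dx = 25*π/18, so ||u||_L² = 5*sqrt(2)*sqrt(π)/6.
∫_0^π (u')² dx = 200*π/9, so ||u'||_L² = 10*sqrt(2)*sqrt(π)/3.
Ratio ||u||_L² / ||u'||_L² = 1/4.
Sharp Poincaré constant on H^1_0(0, π) is C_P = L/π = 1, achieved by sin(x).
This is the k = 4 harmonic; the ratio L/(kπ) is strictly less than C_P = L/π, consistent with the sharp inequality ||u||_L² ≤ C_P ||u'||_L².
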